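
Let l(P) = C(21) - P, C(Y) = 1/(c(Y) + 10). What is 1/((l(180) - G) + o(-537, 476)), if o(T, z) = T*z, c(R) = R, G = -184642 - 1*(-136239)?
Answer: -31/6429058 ≈ -4.8219e-6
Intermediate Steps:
G = -48403 (G = -184642 + 136239 = -48403)
C(Y) = 1/(10 + Y) (C(Y) = 1/(Y + 10) = 1/(10 + Y))
l(P) = 1/31 - P (l(P) = 1/(10 + 21) - P = 1/31 - P)
1/((l(180) - G) + o(-537, 476)) = 1/(((1/31 - 1*180) - 1*(-48403)) - 537*476) = 1/(((1/31 - 180) + 48403) - 255612) = 1/((-5579/31 + 48403) - 255612) = 1/(1494914/31 - 255612) = 1/(-6429058/31) = -31/6429058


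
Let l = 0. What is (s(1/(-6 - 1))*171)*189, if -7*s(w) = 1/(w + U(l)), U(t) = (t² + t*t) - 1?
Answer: 32319/8 ≈ 4039.9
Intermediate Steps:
U(t) = -1 + 2*t² (U(t) = (t² + t²) - 1 = 2*t² - 1 = -1 + 2*t²)
s(w) = -1/(7*(-1 + w)) (s(w) = -1/(7*(w + (-1 + 2*0²))) = -1/(7*(w + (-1 + 2*0))) = -1/(7*(w + (-1 + 0))) = -1/(7*(w - 1)) = -1/(7*(-1 + w)))
(s(1/(-6 - 1))*171)*189 = (-1/(-7 + 7/(-6 - 1))*171)*189 = (-1/(-7 + 7/(-7))*171)*189 = (-1/(-7 + 7*(-⅐))*171)*189 = (-1/(-7 - 1)*171)*189 = (-1/(-8)*171)*189 = (-1*(-⅛)*171)*189 = ((⅛)*171)*189 = (171/8)*189 = 32319/8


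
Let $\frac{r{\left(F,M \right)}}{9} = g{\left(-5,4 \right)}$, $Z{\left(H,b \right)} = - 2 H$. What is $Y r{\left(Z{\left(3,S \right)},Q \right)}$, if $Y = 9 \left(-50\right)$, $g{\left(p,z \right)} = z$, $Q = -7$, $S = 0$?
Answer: $-16200$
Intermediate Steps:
$r{\left(F,M \right)} = 36$ ($r{\left(F,M \right)} = 9 \cdot 4 = 36$)
$Y = -450$
$Y r{\left(Z{\left(3,S \right)},Q \right)} = \left(-450\right) 36 = -16200$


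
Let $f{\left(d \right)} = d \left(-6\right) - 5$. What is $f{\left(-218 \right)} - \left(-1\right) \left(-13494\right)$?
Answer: $-12191$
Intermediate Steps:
$f{\left(d \right)} = -5 - 6 d$ ($f{\left(d \right)} = - 6 d - 5 = -5 - 6 d$)
$f{\left(-218 \right)} - \left(-1\right) \left(-13494\right) = \left(-5 - -1308\right) - \left(-1\right) \left(-13494\right) = \left(-5 + 1308\right) - 13494 = 1303 - 13494 = -12191$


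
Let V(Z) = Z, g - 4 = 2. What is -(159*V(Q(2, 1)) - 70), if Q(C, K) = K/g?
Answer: 87/2 ≈ 43.500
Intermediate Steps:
g = 6 (g = 4 + 2 = 6)
Q(C, K) = K/6
-(159*V(Q(2, 1)) - 70) = -(159*((1/6)*1) - 70) = -(159*(1/6) - 70) = -(53/2 - 70) = -1*(-87/2) = 87/2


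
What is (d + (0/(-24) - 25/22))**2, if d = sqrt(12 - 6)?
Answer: 3529/484 - 25*sqrt(6)/11 ≈ 1.7243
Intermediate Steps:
d = sqrt(6) ≈ 2.4495
(d + (0/(-24) - 25/22))**2 = (sqrt(6) + (0/(-24) - 25/22))**2 = (sqrt(6) + (0*(-1/24) - 25*1/22))**2 = (sqrt(6) + (0 - 25/22))**2 = (sqrt(6) - 25/22)**2 = (-25/22 + sqrt(6))**2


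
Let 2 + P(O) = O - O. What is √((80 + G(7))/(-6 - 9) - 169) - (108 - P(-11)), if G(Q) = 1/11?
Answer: -110 + I*√4746390/165 ≈ -110.0 + 13.204*I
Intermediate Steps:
P(O) = -2 (P(O) = -2 + (O - O) = -2 + 0 = -2)
G(Q) = 1/11
√((80 + G(7))/(-6 - 9) - 169) - (108 - P(-11)) = √((80 + 1/11)/(-6 - 9) - 169) - (108 - 1*(-2)) = √((881/11)/(-15) - 169) - (108 + 2) = √((881/11)*(-1/15) - 169) - 1*110 = √(-881/165 - 169) - 110 = √(-28766/165) - 110 = I*√4746390/165 - 110 = -110 + I*√4746390/165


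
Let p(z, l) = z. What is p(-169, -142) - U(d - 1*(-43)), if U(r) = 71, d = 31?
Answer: -240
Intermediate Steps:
p(-169, -142) - U(d - 1*(-43)) = -169 - 1*71 = -169 - 71 = -240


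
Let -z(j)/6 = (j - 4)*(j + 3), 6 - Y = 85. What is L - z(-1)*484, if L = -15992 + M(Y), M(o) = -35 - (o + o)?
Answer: -44909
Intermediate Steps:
Y = -79 (Y = 6 - 1*85 = 6 - 85 = -79)
z(j) = -6*(-4 + j)*(3 + j) (z(j) = -6*(j - 4)*(j + 3) = -6*(-4 + j)*(3 + j))
M(o) = -35 - 2*o
L = -15869 (L = -15992 + (-35 - 2*(-79)) = -15992 + (-35 + 158) = -15992 + 123 = -15869)
L - z(-1)*484 = -15869 - (72 - 6*(-1)² + 6*(-1))*484 = -15869 - (72 - 6*1 - 6)*484 = -15869 - (72 - 6 - 6)*484 = -15869 - 60*484 = -15869 - 1*29040 = -15869 - 29040 = -44909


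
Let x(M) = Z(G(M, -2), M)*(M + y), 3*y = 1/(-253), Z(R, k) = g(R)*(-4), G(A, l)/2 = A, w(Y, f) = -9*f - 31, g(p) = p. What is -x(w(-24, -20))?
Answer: 134803280/759 ≈ 1.7761e+5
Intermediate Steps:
w(Y, f) = -31 - 9*f
G(A, l) = 2*A
Z(R, k) = -4*R (Z(R, k) = R*(-4) = -4*R)
y = -1/759 (y = (⅓)/(-253) = (⅓)*(-1/253) = -1/759 ≈ -0.0013175)
x(M) = -8*M*(-1/759 + M) (x(M) = (-8*M)*(M - 1/759) = (-8*M)*(-1/759 + M) = -8*M*(-1/759 + M))
-x(w(-24, -20)) = -8*(-31 - 9*(-20))*(1 - 759*(-31 - 9*(-20)))/759 = -8*(-31 + 180)*(1 - 759*(-31 + 180))/759 = -8*149*(1 - 759*149)/759 = -8*149*(1 - 113091)/759 = -8*149*(-113090)/759 = -1*(-134803280/759) = 134803280/759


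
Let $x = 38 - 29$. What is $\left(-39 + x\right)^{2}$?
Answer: $900$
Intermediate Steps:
$x = 9$
$\left(-39 + x\right)^{2} = \left(-39 + 9\right)^{2} = \left(-30\right)^{2} = 900$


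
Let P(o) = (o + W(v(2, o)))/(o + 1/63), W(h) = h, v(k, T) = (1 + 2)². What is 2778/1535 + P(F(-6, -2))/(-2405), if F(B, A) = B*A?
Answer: 202222173/111783919 ≈ 1.8090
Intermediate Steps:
v(k, T) = 9 (v(k, T) = 3² = 9)
F(B, A) = A*B
P(o) = (9 + o)/(1/63 + o) (P(o) = (o + 9)/(o + 1/63) = (9 + o)/(o + 1/63) = (9 + o)/(1/63 + o))
2778/1535 + P(F(-6, -2))/(-2405) = 2778/1535 + (63*(9 - 2*(-6))/(1 + 63*(-2*(-6))))/(-2405) = 2778*(1/1535) + (63*(9 + 12)/(1 + 63*12))*(-1/2405) = 2778/1535 + (63*21/(1 + 756))*(-1/2405) = 2778/1535 + (63*21/757)*(-1/2405) = 2778/1535 + (63*(1/757)*21)*(-1/2405) = 2778/1535 + (1323/757)*(-1/2405) = 2778/1535 - 1323/1820585 = 202222173/111783919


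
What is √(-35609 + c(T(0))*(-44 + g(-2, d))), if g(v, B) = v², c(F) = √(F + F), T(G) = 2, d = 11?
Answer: I*√35689 ≈ 188.92*I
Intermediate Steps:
c(F) = √2*√F (c(F) = √(2*F) = √2*√F)
√(-35609 + c(T(0))*(-44 + g(-2, d))) = √(-35609 + (√2*√2)*(-44 + (-2)²)) = √(-35609 + 2*(-44 + 4)) = √(-35609 + 2*(-40)) = √(-35609 - 80) = √(-35689) = I*√35689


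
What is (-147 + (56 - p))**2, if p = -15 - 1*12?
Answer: 4096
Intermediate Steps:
p = -27 (p = -15 - 12 = -27)
(-147 + (56 - p))**2 = (-147 + (56 - 1*(-27)))**2 = (-147 + (56 + 27))**2 = (-147 + 83)**2 = (-64)**2 = 4096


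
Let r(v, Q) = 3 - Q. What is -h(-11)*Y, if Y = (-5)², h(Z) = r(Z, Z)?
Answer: -350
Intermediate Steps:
h(Z) = 3 - Z
Y = 25
-h(-11)*Y = -(3 - 1*(-11))*25 = -(3 + 11)*25 = -14*25 = -1*350 = -350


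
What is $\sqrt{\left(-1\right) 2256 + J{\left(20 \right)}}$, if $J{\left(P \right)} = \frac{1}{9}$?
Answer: $\frac{i \sqrt{20303}}{3} \approx 47.496 i$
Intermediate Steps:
$J{\left(P \right)} = \frac{1}{9}$
$\sqrt{\left(-1\right) 2256 + J{\left(20 \right)}} = \sqrt{\left(-1\right) 2256 + \frac{1}{9}} = \sqrt{-2256 + \frac{1}{9}} = \sqrt{- \frac{20303}{9}} = \frac{i \sqrt{20303}}{3}$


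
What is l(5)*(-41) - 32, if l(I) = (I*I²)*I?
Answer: -25657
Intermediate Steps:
l(I) = I⁴ (l(I) = I³*I = I⁴)
l(5)*(-41) - 32 = 5⁴*(-41) - 32 = 625*(-41) - 32 = -25625 - 32 = -25657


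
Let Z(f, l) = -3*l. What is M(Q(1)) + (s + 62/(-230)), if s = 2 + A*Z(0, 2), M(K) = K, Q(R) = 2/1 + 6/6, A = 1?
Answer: -146/115 ≈ -1.2696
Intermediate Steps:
Q(R) = 3 (Q(R) = 2*1 + 6*(1/6) = 2 + 1 = 3)
s = -4 (s = 2 + 1*(-3*2) = 2 + 1*(-6) = 2 - 6 = -4)
M(Q(1)) + (s + 62/(-230)) = 3 + (-4 + 62/(-230)) = 3 + (-4 + 62*(-1/230)) = 3 + (-4 - 31/115) = 3 - 491/115 = -146/115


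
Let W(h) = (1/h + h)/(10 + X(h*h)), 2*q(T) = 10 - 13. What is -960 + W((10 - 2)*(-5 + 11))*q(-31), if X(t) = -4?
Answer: -186625/192 ≈ -972.00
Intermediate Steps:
q(T) = -3/2 (q(T) = (10 - 13)/2 = (½)*(-3) = -3/2)
W(h) = h/6 + 1/(6*h) (W(h) = (1/h + h)/(10 - 4) = (h + 1/h)/6 = (h + 1/h)*(⅙) = h/6 + 1/(6*h))
-960 + W((10 - 2)*(-5 + 11))*q(-31) = -960 + ((1 + ((10 - 2)*(-5 + 11))²)/(6*(((10 - 2)*(-5 + 11)))))*(-3/2) = -960 + ((1 + (8*6)²)/(6*((8*6))))*(-3/2) = -960 + ((⅙)*(1 + 48²)/48)*(-3/2) = -960 + ((⅙)*(1/48)*(1 + 2304))*(-3/2) = -960 + ((⅙)*(1/48)*2305)*(-3/2) = -960 + (2305/288)*(-3/2) = -960 - 2305/192 = -186625/192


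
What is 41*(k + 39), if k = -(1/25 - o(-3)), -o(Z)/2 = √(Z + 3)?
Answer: 39934/25 ≈ 1597.4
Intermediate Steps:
o(Z) = -2*√(3 + Z) (o(Z) = -2*√(Z + 3) = -2*√(3 + Z))
k = -1/25 (k = -(1/25 - (-2)*√(3 - 3)) = -(1/25 - (-2)*√0) = -(1/25 - (-2)*0) = -(1/25 - 1*0) = -(1/25 + 0) = -1*1/25 = -1/25 ≈ -0.040000)
41*(k + 39) = 41*(-1/25 + 39) = 41*(974/25) = 39934/25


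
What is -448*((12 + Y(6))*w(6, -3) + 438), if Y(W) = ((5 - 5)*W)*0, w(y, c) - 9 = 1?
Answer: -249984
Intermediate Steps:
w(y, c) = 10 (w(y, c) = 9 + 1 = 10)
Y(W) = 0 (Y(W) = (0*W)*0 = 0*0 = 0)
-448*((12 + Y(6))*w(6, -3) + 438) = -448*((12 + 0)*10 + 438) = -448*(12*10 + 438) = -448*(120 + 438) = -448*558 = -249984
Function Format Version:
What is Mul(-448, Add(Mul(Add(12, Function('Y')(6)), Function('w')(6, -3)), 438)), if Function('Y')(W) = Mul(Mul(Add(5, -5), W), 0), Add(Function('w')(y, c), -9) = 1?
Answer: -249984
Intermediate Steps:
Function('w')(y, c) = 10 (Function('w')(y, c) = Add(9, 1) = 10)
Function('Y')(W) = 0 (Function('Y')(W) = Mul(Mul(0, W), 0) = Mul(0, 0) = 0)
Mul(-448, Add(Mul(Add(12, Function('Y')(6)), Function('w')(6, -3)), 438)) = Mul(-448, Add(Mul(Add(12, 0), 10), 438)) = Mul(-448, Add(Mul(12, 10), 438)) = Mul(-448, Add(120, 438)) = Mul(-448, 558) = -249984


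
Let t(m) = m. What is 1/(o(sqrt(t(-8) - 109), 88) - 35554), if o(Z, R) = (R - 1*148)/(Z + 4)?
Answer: (-3*sqrt(13) + 4*I)/(2*(-71138*I + 53331*sqrt(13))) ≈ -2.8125e-5 - 3.8599e-9*I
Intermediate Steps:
o(Z, R) = (-148 + R)/(4 + Z) (o(Z, R) = (R - 148)/(4 + Z) = (-148 + R)/(4 + Z))
1/(o(sqrt(t(-8) - 109), 88) - 35554) = 1/((-148 + 88)/(4 + sqrt(-8 - 109)) - 35554) = 1/(-60/(4 + sqrt(-117)) - 35554) = 1/(-60/(4 + 3*I*sqrt(13)) - 35554) = 1/(-35554 - 60/(4 + 3*I*sqrt(13)))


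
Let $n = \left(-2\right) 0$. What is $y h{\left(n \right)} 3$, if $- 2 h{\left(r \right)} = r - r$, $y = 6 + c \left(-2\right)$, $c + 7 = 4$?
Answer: $0$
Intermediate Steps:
$c = -3$ ($c = -7 + 4 = -3$)
$n = 0$
$y = 12$ ($y = 6 - -6 = 6 + 6 = 12$)
$h{\left(r \right)} = 0$ ($h{\left(r \right)} = - \frac{r - r}{2} = \left(- \frac{1}{2}\right) 0 = 0$)
$y h{\left(n \right)} 3 = 12 \cdot 0 \cdot 3 = 0 \cdot 3 = 0$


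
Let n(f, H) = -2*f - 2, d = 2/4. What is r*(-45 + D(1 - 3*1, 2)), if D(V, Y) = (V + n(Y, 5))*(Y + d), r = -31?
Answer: 2015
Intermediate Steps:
d = 1/2 (d = 2*(1/4) = 1/2 ≈ 0.50000)
n(f, H) = -2 - 2*f
D(V, Y) = (1/2 + Y)*(-2 + V - 2*Y) (D(V, Y) = (V + (-2 - 2*Y))*(Y + 1/2) = (-2 + V - 2*Y)*(1/2 + Y) = (1/2 + Y)*(-2 + V - 2*Y))
r*(-45 + D(1 - 3*1, 2)) = -31*(-45 + (-1 + (1 - 3*1)/2 - 3*2 - 2*2**2 + (1 - 3*1)*2)) = -31*(-45 + (-1 + (1 - 3)/2 - 6 - 2*4 + (1 - 3)*2)) = -31*(-45 + (-1 + (1/2)*(-2) - 6 - 8 - 2*2)) = -31*(-45 + (-1 - 1 - 6 - 8 - 4)) = -31*(-45 - 20) = -31*(-65) = 2015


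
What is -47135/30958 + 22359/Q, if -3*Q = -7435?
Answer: 1726121041/230172730 ≈ 7.4992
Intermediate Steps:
Q = 7435/3 (Q = -⅓*(-7435) = 7435/3 ≈ 2478.3)
-47135/30958 + 22359/Q = -47135/30958 + 22359/(7435/3) = -47135*1/30958 + 22359*(3/7435) = -47135/30958 + 67077/7435 = 1726121041/230172730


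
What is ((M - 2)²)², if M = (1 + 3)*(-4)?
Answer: 104976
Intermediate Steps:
M = -16 (M = 4*(-4) = -16)
((M - 2)²)² = ((-16 - 2)²)² = ((-18)²)² = 324² = 104976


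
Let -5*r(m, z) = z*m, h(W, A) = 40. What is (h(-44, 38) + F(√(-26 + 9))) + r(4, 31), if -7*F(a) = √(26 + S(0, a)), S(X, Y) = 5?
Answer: 76/5 - √31/7 ≈ 14.405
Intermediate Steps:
r(m, z) = -m*z/5 (r(m, z) = -z*m/5 = -m*z/5)
F(a) = -√31/7 (F(a) = -√(26 + 5)/7 = -√31/7)
(h(-44, 38) + F(√(-26 + 9))) + r(4, 31) = (40 - √31/7) - ⅕*4*31 = (40 - √31/7) - 124/5 = 76/5 - √31/7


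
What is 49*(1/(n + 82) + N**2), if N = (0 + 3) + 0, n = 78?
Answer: 70609/160 ≈ 441.31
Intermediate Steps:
N = 3 (N = 3 + 0 = 3)
49*(1/(n + 82) + N**2) = 49*(1/(78 + 82) + 3**2) = 49*(1/160 + 9) = 49*(1441/160) = 70609/160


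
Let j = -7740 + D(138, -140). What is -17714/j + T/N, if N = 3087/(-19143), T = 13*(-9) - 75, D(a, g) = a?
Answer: 222186505/186249 ≈ 1193.0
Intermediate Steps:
T = -192 (T = -117 - 75 = -192)
N = -343/2127 (N = 3087*(-1/19143) = -343/2127 ≈ -0.16126)
j = -7602 (j = -7740 + 138 = -7602)
-17714/j + T/N = -17714/(-7602) - 192/(-343/2127) = -17714*(-1/7602) - 192*(-2127/343) = 8857/3801 + 408384/343 = 222186505/186249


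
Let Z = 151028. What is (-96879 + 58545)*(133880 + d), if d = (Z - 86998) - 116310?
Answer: -3128054400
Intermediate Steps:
d = -52280 (d = (151028 - 86998) - 116310 = 64030 - 116310 = -52280)
(-96879 + 58545)*(133880 + d) = (-96879 + 58545)*(133880 - 52280) = -38334*81600 = -3128054400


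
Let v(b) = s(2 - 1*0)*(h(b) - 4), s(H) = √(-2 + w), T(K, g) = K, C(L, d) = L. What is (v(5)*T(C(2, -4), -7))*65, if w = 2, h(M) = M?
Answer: 0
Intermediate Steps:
s(H) = 0 (s(H) = √(-2 + 2) = √0 = 0)
v(b) = 0 (v(b) = 0*(b - 4) = 0*(-4 + b) = 0)
(v(5)*T(C(2, -4), -7))*65 = (0*2)*65 = 0*65 = 0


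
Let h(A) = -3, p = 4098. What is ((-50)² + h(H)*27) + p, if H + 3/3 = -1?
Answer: 6517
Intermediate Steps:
H = -2 (H = -1 - 1 = -2)
((-50)² + h(H)*27) + p = ((-50)² - 3*27) + 4098 = (2500 - 81) + 4098 = 2419 + 4098 = 6517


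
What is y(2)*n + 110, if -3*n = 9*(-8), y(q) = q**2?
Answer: 206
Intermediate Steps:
n = 24 (n = -3*(-8) = -1/3*(-72) = 24)
y(2)*n + 110 = 2**2*24 + 110 = 4*24 + 110 = 96 + 110 = 206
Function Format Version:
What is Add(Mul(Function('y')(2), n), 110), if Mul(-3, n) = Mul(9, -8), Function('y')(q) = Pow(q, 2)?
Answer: 206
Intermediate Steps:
n = 24 (n = Mul(Rational(-1, 3), Mul(9, -8)) = Mul(Rational(-1, 3), -72) = 24)
Add(Mul(Function('y')(2), n), 110) = Add(Mul(Pow(2, 2), 24), 110) = Add(Mul(4, 24), 110) = Add(96, 110) = 206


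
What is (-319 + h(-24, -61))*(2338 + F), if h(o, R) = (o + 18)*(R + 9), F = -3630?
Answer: 9044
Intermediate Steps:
h(o, R) = (9 + R)*(18 + o) (h(o, R) = (18 + o)*(9 + R) = (9 + R)*(18 + o))
(-319 + h(-24, -61))*(2338 + F) = (-319 + (162 + 9*(-24) + 18*(-61) - 61*(-24)))*(2338 - 3630) = (-319 + (162 - 216 - 1098 + 1464))*(-1292) = (-319 + 312)*(-1292) = -7*(-1292) = 9044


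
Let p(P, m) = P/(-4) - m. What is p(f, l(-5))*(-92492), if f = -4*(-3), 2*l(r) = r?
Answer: 46246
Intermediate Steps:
l(r) = r/2
f = 12
p(P, m) = -m - P/4 (p(P, m) = P*(-1/4) - m = -P/4 - m = -m - P/4)
p(f, l(-5))*(-92492) = (-(-5)/2 - 1/4*12)*(-92492) = (-1*(-5/2) - 3)*(-92492) = (5/2 - 3)*(-92492) = -1/2*(-92492) = 46246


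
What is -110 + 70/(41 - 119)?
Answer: -4325/39 ≈ -110.90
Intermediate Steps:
-110 + 70/(41 - 119) = -110 + 70/(-78) = -110 + 70*(-1/78) = -110 - 35/39 = -4325/39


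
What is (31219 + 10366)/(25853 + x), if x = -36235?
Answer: -41585/10382 ≈ -4.0055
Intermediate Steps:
(31219 + 10366)/(25853 + x) = (31219 + 10366)/(25853 - 36235) = 41585/(-10382) = 41585*(-1/10382) = -41585/10382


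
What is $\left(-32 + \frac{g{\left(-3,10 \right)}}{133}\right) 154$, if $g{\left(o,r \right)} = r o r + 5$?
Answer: $- \frac{100122}{19} \approx -5269.6$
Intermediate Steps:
$g{\left(o,r \right)} = 5 + o r^{2}$ ($g{\left(o,r \right)} = o r r + 5 = o r^{2} + 5 = 5 + o r^{2}$)
$\left(-32 + \frac{g{\left(-3,10 \right)}}{133}\right) 154 = \left(-32 + \frac{5 - 3 \cdot 10^{2}}{133}\right) 154 = \left(-32 + \left(5 - 300\right) \frac{1}{133}\right) 154 = \left(-32 - \frac{295}{133}\right) 154 = \left(- \frac{4551}{133}\right) 154 = - \frac{100122}{19}$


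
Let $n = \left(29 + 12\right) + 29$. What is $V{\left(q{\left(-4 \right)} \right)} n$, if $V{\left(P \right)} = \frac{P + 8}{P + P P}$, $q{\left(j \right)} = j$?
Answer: $\frac{70}{3} \approx 23.333$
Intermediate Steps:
$n = 70$ ($n = 41 + 29 = 70$)
$V{\left(P \right)} = \frac{8 + P}{P + P^{2}}$
$V{\left(q{\left(-4 \right)} \right)} n = \frac{8 - 4}{\left(-4\right) \left(1 - 4\right)} 70 = \left(- \frac{1}{4}\right) \frac{1}{-3} \cdot 4 \cdot 70 = \left(- \frac{1}{4}\right) \left(- \frac{1}{3}\right) 4 \cdot 70 = \frac{1}{3} \cdot 70 = \frac{70}{3}$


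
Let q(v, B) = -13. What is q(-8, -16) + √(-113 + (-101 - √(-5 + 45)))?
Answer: -13 + I*√(214 + 2*√10) ≈ -13.0 + 14.843*I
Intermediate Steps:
q(-8, -16) + √(-113 + (-101 - √(-5 + 45))) = -13 + √(-113 + (-101 - √(-5 + 45))) = -13 + √(-113 + (-101 - √40)) = -13 + √(-113 + (-101 - 2*√10)) = -13 + √(-214 - 2*√10)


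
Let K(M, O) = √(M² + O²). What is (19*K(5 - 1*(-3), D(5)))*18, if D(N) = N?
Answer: 342*√89 ≈ 3226.4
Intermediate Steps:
(19*K(5 - 1*(-3), D(5)))*18 = (19*√((5 - 1*(-3))² + 5²))*18 = (19*√((5 + 3)² + 25))*18 = (19*√(8² + 25))*18 = (19*√(64 + 25))*18 = (19*√89)*18 = 342*√89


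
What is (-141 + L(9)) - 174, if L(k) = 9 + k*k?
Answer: -225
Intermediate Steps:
L(k) = 9 + k²
(-141 + L(9)) - 174 = (-141 + (9 + 9²)) - 174 = (-141 + (9 + 81)) - 174 = (-141 + 90) - 174 = -51 - 174 = -225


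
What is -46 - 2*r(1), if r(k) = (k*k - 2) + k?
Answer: -46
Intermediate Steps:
r(k) = -2 + k + k**2 (r(k) = (k**2 - 2) + k = (-2 + k**2) + k = -2 + k + k**2)
-46 - 2*r(1) = -46 - 2*(-2 + 1 + 1**2) = -46 - 2*(-2 + 1 + 1) = -46 - 2*0 = -46 + 0 = -46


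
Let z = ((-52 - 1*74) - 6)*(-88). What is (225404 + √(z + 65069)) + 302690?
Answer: 528094 + 7*√1565 ≈ 5.2837e+5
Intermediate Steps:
z = 11616 (z = ((-52 - 74) - 6)*(-88) = (-126 - 6)*(-88) = -132*(-88) = 11616)
(225404 + √(z + 65069)) + 302690 = (225404 + √(11616 + 65069)) + 302690 = (225404 + √76685) + 302690 = (225404 + 7*√1565) + 302690 = 528094 + 7*√1565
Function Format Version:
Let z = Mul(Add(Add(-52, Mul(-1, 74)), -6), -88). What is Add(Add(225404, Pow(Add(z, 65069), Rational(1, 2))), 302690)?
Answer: Add(528094, Mul(7, Pow(1565, Rational(1, 2)))) ≈ 5.2837e+5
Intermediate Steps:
z = 11616 (z = Mul(Add(Add(-52, -74), -6), -88) = Mul(Add(-126, -6), -88) = Mul(-132, -88) = 11616)
Add(Add(225404, Pow(Add(z, 65069), Rational(1, 2))), 302690) = Add(Add(225404, Pow(Add(11616, 65069), Rational(1, 2))), 302690) = Add(Add(225404, Pow(76685, Rational(1, 2))), 302690) = Add(Add(225404, Mul(7, Pow(1565, Rational(1, 2)))), 302690) = Add(528094, Mul(7, Pow(1565, Rational(1, 2))))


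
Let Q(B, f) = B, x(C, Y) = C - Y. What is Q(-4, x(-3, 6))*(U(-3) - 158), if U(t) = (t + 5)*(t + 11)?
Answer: 568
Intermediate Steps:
U(t) = (5 + t)*(11 + t)
Q(-4, x(-3, 6))*(U(-3) - 158) = -4*((55 + (-3)**2 + 16*(-3)) - 158) = -4*((55 + 9 - 48) - 158) = -4*(16 - 158) = -4*(-142) = 568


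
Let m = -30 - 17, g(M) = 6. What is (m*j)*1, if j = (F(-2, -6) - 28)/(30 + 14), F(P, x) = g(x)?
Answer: 47/2 ≈ 23.500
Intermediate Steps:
F(P, x) = 6
j = -½ (j = (6 - 28)/(30 + 14) = -22/44 = -22*1/44 = -½ ≈ -0.50000)
m = -47
(m*j)*1 = -47*(-½)*1 = (47/2)*1 = 47/2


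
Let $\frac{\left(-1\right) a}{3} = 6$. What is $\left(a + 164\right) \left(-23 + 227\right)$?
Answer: $29784$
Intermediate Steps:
$a = -18$ ($a = \left(-3\right) 6 = -18$)
$\left(a + 164\right) \left(-23 + 227\right) = \left(-18 + 164\right) \left(-23 + 227\right) = 146 \cdot 204 = 29784$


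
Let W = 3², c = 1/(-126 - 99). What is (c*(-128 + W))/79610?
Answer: 119/17912250 ≈ 6.6435e-6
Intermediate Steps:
c = -1/225 (c = 1/(-225) = -1/225 ≈ -0.0044444)
W = 9
(c*(-128 + W))/79610 = -(-128 + 9)/225/79610 = -1/225*(-119)*(1/79610) = (119/225)*(1/79610) = 119/17912250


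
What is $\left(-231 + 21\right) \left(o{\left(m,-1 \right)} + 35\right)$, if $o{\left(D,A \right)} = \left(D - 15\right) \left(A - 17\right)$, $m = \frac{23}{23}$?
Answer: $-60270$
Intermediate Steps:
$m = 1$ ($m = 23 \cdot \frac{1}{23} = 1$)
$o{\left(D,A \right)} = \left(-17 + A\right) \left(-15 + D\right)$ ($o{\left(D,A \right)} = \left(D - 15\right) \left(-17 + A\right) = \left(-15 + D\right) \left(-17 + A\right) = \left(-17 + A\right) \left(-15 + D\right)$)
$\left(-231 + 21\right) \left(o{\left(m,-1 \right)} + 35\right) = \left(-231 + 21\right) \left(\left(255 - 17 - -15 - 1\right) + 35\right) = - 210 \left(\left(255 - 17 + 15 - 1\right) + 35\right) = - 210 \left(252 + 35\right) = \left(-210\right) 287 = -60270$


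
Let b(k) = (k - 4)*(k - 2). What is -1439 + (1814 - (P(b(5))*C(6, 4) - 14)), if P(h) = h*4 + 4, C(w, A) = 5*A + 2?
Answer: 37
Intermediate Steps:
C(w, A) = 2 + 5*A
b(k) = (-4 + k)*(-2 + k)
P(h) = 4 + 4*h (P(h) = 4*h + 4 = 4 + 4*h)
-1439 + (1814 - (P(b(5))*C(6, 4) - 14)) = -1439 + (1814 - ((4 + 4*(8 + 5² - 6*5))*(2 + 5*4) - 14)) = -1439 + (1814 - ((4 + 4*(8 + 25 - 30))*(2 + 20) - 14)) = -1439 + (1814 - ((4 + 4*3)*22 - 14)) = -1439 + (1814 - ((4 + 12)*22 - 14)) = -1439 + (1814 - (16*22 - 14)) = -1439 + (1814 - (352 - 14)) = -1439 + (1814 - 1*338) = -1439 + (1814 - 338) = -1439 + 1476 = 37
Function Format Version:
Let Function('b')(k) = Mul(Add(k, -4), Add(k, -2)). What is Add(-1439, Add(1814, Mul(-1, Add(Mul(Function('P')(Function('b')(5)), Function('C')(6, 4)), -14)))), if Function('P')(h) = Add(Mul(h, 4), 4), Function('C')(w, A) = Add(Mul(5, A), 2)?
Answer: 37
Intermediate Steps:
Function('C')(w, A) = Add(2, Mul(5, A))
Function('b')(k) = Mul(Add(-4, k), Add(-2, k))
Function('P')(h) = Add(4, Mul(4, h)) (Function('P')(h) = Add(Mul(4, h), 4) = Add(4, Mul(4, h)))
Add(-1439, Add(1814, Mul(-1, Add(Mul(Function('P')(Function('b')(5)), Function('C')(6, 4)), -14)))) = Add(-1439, Add(1814, Mul(-1, Add(Mul(Add(4, Mul(4, Add(8, Pow(5, 2), Mul(-6, 5)))), Add(2, Mul(5, 4))), -14)))) = Add(-1439, Add(1814, Mul(-1, Add(Mul(Add(4, Mul(4, Add(8, 25, -30))), Add(2, 20)), -14)))) = Add(-1439, Add(1814, Mul(-1, Add(Mul(Add(4, Mul(4, 3)), 22), -14)))) = Add(-1439, Add(1814, Mul(-1, Add(Mul(Add(4, 12), 22), -14)))) = Add(-1439, Add(1814, Mul(-1, Add(Mul(16, 22), -14)))) = Add(-1439, Add(1814, Mul(-1, Add(352, -14)))) = Add(-1439, Add(1814, Mul(-1, 338))) = Add(-1439, Add(1814, -338)) = Add(-1439, 1476) = 37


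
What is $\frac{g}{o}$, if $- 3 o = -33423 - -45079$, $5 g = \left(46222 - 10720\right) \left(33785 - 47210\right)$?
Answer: $\frac{142984305}{5828} \approx 24534.0$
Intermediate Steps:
$g = -95322870$ ($g = \frac{\left(46222 - 10720\right) \left(33785 - 47210\right)}{5} = \frac{35502 \left(-13425\right)}{5} = \frac{1}{5} \left(-476614350\right) = -95322870$)
$o = - \frac{11656}{3}$ ($o = - \frac{-33423 - -45079}{3} = - \frac{-33423 + 45079}{3} = \left(- \frac{1}{3}\right) 11656 = - \frac{11656}{3} \approx -3885.3$)
$\frac{g}{o} = - \frac{95322870}{- \frac{11656}{3}} = \left(-95322870\right) \left(- \frac{3}{11656}\right) = \frac{142984305}{5828}$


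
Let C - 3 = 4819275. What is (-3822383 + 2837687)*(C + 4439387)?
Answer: -9116970390840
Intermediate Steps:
C = 4819278 (C = 3 + 4819275 = 4819278)
(-3822383 + 2837687)*(C + 4439387) = (-3822383 + 2837687)*(4819278 + 4439387) = -984696*9258665 = -9116970390840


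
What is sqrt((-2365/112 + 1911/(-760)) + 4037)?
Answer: sqrt(28396996915)/2660 ≈ 63.351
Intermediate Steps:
sqrt((-2365/112 + 1911/(-760)) + 4037) = sqrt((-2365*1/112 + 1911*(-1/760)) + 4037) = sqrt((-2365/112 - 1911/760) + 4037) = sqrt(-251429/10640 + 4037) = sqrt(42702251/10640) = sqrt(28396996915)/2660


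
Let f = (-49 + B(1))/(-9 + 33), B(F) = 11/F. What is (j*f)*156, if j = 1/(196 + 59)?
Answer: -247/255 ≈ -0.96863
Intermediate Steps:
f = -19/12 (f = (-49 + 11/1)/(-9 + 33) = (-49 + 11*1)/24 = (-49 + 11)*(1/24) = -38*1/24 = -19/12 ≈ -1.5833)
j = 1/255 ≈ 0.0039216
(j*f)*156 = ((1/255)*(-19/12))*156 = -19/3060*156 = -247/255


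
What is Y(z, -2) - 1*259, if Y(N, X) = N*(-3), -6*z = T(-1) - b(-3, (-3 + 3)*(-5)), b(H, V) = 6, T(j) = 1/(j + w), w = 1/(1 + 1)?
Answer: -263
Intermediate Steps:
w = 1/2 ≈ 0.50000
T(j) = 1/(1/2 + j) (T(j) = 1/(j + 1/2) = 1/(1/2 + j))
z = 4/3 (z = -(2/(1 + 2*(-1)) - 1*6)/6 = -(2/(1 - 2) - 6)/6 = -(2/(-1) - 6)/6 = -(2*(-1) - 6)/6 = -(-2 - 6)/6 = -1/6*(-8) = 4/3 ≈ 1.3333)
Y(N, X) = -3*N
Y(z, -2) - 1*259 = -3*4/3 - 1*259 = -4 - 259 = -263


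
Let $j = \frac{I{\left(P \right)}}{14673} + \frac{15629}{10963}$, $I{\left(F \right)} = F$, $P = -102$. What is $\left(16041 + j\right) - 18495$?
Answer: $- \frac{131507492285}{53620033} \approx -2452.6$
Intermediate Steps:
$j = \frac{76068697}{53620033}$ ($j = - \frac{102}{14673} + \frac{15629}{10963} = \left(-102\right) \frac{1}{14673} + 15629 \cdot \frac{1}{10963} = - \frac{34}{4891} + \frac{15629}{10963} = \frac{76068697}{53620033} \approx 1.4187$)
$\left(16041 + j\right) - 18495 = \left(16041 + \frac{76068697}{53620033}\right) - 18495 = \frac{860195018050}{53620033} - 18495 = - \frac{131507492285}{53620033}$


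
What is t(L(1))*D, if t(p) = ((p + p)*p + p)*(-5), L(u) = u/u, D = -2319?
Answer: 34785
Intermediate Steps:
L(u) = 1
t(p) = -10*p² - 5*p (t(p) = ((2*p)*p + p)*(-5) = (2*p² + p)*(-5) = (p + 2*p²)*(-5) = -10*p² - 5*p)
t(L(1))*D = -5*1*(1 + 2*1)*(-2319) = -5*1*(1 + 2)*(-2319) = -5*1*3*(-2319) = -15*(-2319) = 34785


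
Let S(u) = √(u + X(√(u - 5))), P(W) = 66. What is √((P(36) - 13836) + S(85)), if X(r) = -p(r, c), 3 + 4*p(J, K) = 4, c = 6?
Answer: √(-55080 + 2*√339)/2 ≈ 117.31*I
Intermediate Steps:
p(J, K) = ¼ (p(J, K) = -¾ + (¼)*4 = -¾ + 1 = ¼)
X(r) = -¼ (X(r) = -1*¼ = -¼)
S(u) = √(-¼ + u) (S(u) = √(u - ¼) = √(-¼ + u))
√((P(36) - 13836) + S(85)) = √((66 - 13836) + √(-1 + 4*85)/2) = √(-13770 + √(-1 + 340)/2) = √(-13770 + √339/2)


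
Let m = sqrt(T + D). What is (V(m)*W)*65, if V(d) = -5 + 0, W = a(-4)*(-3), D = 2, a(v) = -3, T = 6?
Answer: -2925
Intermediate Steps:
W = 9 (W = -3*(-3) = 9)
m = 2*sqrt(2) (m = sqrt(6 + 2) = sqrt(8) = 2*sqrt(2) ≈ 2.8284)
V(d) = -5
(V(m)*W)*65 = -5*9*65 = -45*65 = -2925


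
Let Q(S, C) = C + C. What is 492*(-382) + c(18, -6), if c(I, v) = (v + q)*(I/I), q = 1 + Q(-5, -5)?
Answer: -187959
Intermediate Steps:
Q(S, C) = 2*C
q = -9 (q = 1 + 2*(-5) = 1 - 10 = -9)
c(I, v) = -9 + v (c(I, v) = (v - 9)*(I/I) = (-9 + v)*1 = -9 + v)
492*(-382) + c(18, -6) = 492*(-382) + (-9 - 6) = -187944 - 15 = -187959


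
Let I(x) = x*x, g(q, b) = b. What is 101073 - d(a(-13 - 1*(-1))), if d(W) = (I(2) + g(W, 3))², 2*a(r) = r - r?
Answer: 101024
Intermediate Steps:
I(x) = x²
a(r) = 0 (a(r) = (r - r)/2 = (½)*0 = 0)
d(W) = 49 (d(W) = (2² + 3)² = (4 + 3)² = 7² = 49)
101073 - d(a(-13 - 1*(-1))) = 101073 - 1*49 = 101073 - 49 = 101024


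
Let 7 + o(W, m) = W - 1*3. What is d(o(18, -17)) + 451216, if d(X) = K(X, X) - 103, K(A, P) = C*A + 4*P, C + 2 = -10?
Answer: 451049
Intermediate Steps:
C = -12 (C = -2 - 10 = -12)
o(W, m) = -10 + W (o(W, m) = -7 + (W - 1*3) = -7 + (W - 3) = -7 + (-3 + W) = -10 + W)
K(A, P) = -12*A + 4*P
d(X) = -103 - 8*X (d(X) = (-12*X + 4*X) - 103 = -8*X - 103 = -103 - 8*X)
d(o(18, -17)) + 451216 = (-103 - 8*(-10 + 18)) + 451216 = (-103 - 8*8) + 451216 = (-103 - 64) + 451216 = -167 + 451216 = 451049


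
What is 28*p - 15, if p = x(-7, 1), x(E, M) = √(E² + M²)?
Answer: -15 + 140*√2 ≈ 182.99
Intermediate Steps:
p = 5*√2 (p = √((-7)² + 1²) = √(49 + 1) = √50 = 5*√2 ≈ 7.0711)
28*p - 15 = 28*(5*√2) - 15 = 140*√2 - 15 = -15 + 140*√2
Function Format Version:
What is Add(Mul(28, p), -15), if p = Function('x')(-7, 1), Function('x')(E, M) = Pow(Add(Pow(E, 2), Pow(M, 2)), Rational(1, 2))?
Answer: Add(-15, Mul(140, Pow(2, Rational(1, 2)))) ≈ 182.99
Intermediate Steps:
p = Mul(5, Pow(2, Rational(1, 2))) (p = Pow(Add(Pow(-7, 2), Pow(1, 2)), Rational(1, 2)) = Pow(Add(49, 1), Rational(1, 2)) = Pow(50, Rational(1, 2)) = Mul(5, Pow(2, Rational(1, 2))) ≈ 7.0711)
Add(Mul(28, p), -15) = Add(Mul(28, Mul(5, Pow(2, Rational(1, 2)))), -15) = Add(Mul(140, Pow(2, Rational(1, 2))), -15) = Add(-15, Mul(140, Pow(2, Rational(1, 2))))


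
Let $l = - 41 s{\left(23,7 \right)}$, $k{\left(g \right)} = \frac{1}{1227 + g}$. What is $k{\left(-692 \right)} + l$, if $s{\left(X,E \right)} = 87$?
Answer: $- \frac{1908344}{535} \approx -3567.0$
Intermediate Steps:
$l = -3567$ ($l = \left(-41\right) 87 = -3567$)
$k{\left(-692 \right)} + l = \frac{1}{1227 - 692} - 3567 = \frac{1}{535} - 3567 = - \frac{1908344}{535}$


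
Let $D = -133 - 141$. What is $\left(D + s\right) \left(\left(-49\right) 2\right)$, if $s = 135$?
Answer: $13622$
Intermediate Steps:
$D = -274$
$\left(D + s\right) \left(\left(-49\right) 2\right) = \left(-274 + 135\right) \left(\left(-49\right) 2\right) = \left(-139\right) \left(-98\right) = 13622$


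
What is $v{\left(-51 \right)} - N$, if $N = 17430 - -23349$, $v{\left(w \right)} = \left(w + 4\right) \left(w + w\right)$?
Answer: $-35985$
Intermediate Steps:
$v{\left(w \right)} = 2 w \left(4 + w\right)$ ($v{\left(w \right)} = \left(4 + w\right) 2 w = 2 w \left(4 + w\right)$)
$N = 40779$ ($N = 17430 + 23349 = 40779$)
$v{\left(-51 \right)} - N = 2 \left(-51\right) \left(4 - 51\right) - 40779 = 2 \left(-51\right) \left(-47\right) - 40779 = 4794 - 40779 = -35985$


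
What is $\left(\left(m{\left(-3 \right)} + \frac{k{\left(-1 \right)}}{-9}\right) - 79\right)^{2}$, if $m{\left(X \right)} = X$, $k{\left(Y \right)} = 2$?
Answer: $\frac{547600}{81} \approx 6760.5$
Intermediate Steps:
$\left(\left(m{\left(-3 \right)} + \frac{k{\left(-1 \right)}}{-9}\right) - 79\right)^{2} = \left(\left(-3 + \frac{2}{-9}\right) - 79\right)^{2} = \left(\left(-3 + 2 \left(- \frac{1}{9}\right)\right) - 79\right)^{2} = \left(\left(-3 - \frac{2}{9}\right) - 79\right)^{2} = \left(- \frac{29}{9} - 79\right)^{2} = \left(- \frac{740}{9}\right)^{2} = \frac{547600}{81}$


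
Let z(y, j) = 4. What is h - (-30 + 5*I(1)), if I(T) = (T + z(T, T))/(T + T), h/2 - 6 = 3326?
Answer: 13363/2 ≈ 6681.5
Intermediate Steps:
h = 6664 (h = 12 + 2*3326 = 12 + 6652 = 6664)
I(T) = (4 + T)/(2*T) (I(T) = (T + 4)/(T + T) = (4 + T)/((2*T)) = (4 + T)*(1/(2*T)) = (4 + T)/(2*T))
h - (-30 + 5*I(1)) = 6664 - (-30 + 5*((1/2)*(4 + 1)/1)) = 6664 - (-30 + 5*((1/2)*1*5)) = 6664 - (-30 + 5*(5/2)) = 6664 - (-30 + 25/2) = 6664 - 1*(-35/2) = 6664 + 35/2 = 13363/2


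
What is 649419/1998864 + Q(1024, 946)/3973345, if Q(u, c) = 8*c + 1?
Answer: 865165046057/2647392093360 ≈ 0.32680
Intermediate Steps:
Q(u, c) = 1 + 8*c
649419/1998864 + Q(1024, 946)/3973345 = 649419/1998864 + (1 + 8*946)/3973345 = 649419*(1/1998864) + (1 + 7568)*(1/3973345) = 216473/666288 + 7569*(1/3973345) = 216473/666288 + 7569/3973345 = 865165046057/2647392093360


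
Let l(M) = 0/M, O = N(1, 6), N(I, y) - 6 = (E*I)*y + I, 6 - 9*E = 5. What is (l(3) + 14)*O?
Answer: 322/3 ≈ 107.33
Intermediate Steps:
E = ⅑ (E = ⅔ - ⅑*5 = ⅔ - 5/9 = ⅑ ≈ 0.11111)
N(I, y) = 6 + I + I*y/9 (N(I, y) = 6 + ((I/9)*y + I) = 6 + (I*y/9 + I) = 6 + (I + I*y/9) = 6 + I + I*y/9)
O = 23/3 (O = 6 + 1 + (⅑)*1*6 = 6 + 1 + ⅔ = 23/3 ≈ 7.6667)
l(M) = 0
(l(3) + 14)*O = (0 + 14)*(23/3) = 14*(23/3) = 322/3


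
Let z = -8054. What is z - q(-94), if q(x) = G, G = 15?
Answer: -8069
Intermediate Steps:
q(x) = 15
z - q(-94) = -8054 - 1*15 = -8054 - 15 = -8069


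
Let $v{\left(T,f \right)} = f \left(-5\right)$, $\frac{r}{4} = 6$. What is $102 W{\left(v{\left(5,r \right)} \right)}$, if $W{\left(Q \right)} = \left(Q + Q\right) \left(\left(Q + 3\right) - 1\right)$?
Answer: $2888640$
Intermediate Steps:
$r = 24$ ($r = 4 \cdot 6 = 24$)
$v{\left(T,f \right)} = - 5 f$
$W{\left(Q \right)} = 2 Q \left(2 + Q\right)$ ($W{\left(Q \right)} = 2 Q \left(\left(3 + Q\right) - 1\right) = 2 Q \left(2 + Q\right)$)
$102 W{\left(v{\left(5,r \right)} \right)} = 102 \cdot 2 \left(\left(-5\right) 24\right) \left(2 - 120\right) = 102 \cdot 2 \left(-120\right) \left(2 - 120\right) = 102 \cdot 2 \left(-120\right) \left(-118\right) = 102 \cdot 28320 = 2888640$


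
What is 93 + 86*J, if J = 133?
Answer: 11531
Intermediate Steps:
93 + 86*J = 93 + 86*133 = 93 + 11438 = 11531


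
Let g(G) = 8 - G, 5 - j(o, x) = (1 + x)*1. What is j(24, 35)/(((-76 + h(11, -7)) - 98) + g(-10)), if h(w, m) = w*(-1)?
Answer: 31/167 ≈ 0.18563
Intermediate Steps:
h(w, m) = -w
j(o, x) = 4 - x (j(o, x) = 5 - (1 + x) = 5 + (-1 - x) = 4 - x)
j(24, 35)/(((-76 + h(11, -7)) - 98) + g(-10)) = (4 - 1*35)/(((-76 - 1*11) - 98) + (8 - 1*(-10))) = (4 - 35)/(((-76 - 11) - 98) + (8 + 10)) = -31/((-87 - 98) + 18) = -31/(-185 + 18) = -31/(-167) = -1/167*(-31) = 31/167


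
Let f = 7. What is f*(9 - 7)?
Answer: 14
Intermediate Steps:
f*(9 - 7) = 7*(9 - 7) = 7*2 = 14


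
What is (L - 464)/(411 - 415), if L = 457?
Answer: 7/4 ≈ 1.7500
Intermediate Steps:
(L - 464)/(411 - 415) = (457 - 464)/(411 - 415) = -7/(-4) = -7*(-1/4) = 7/4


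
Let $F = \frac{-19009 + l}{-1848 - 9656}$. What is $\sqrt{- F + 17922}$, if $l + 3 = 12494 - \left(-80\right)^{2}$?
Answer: $\frac{\sqrt{148230312630}}{2876} \approx 133.87$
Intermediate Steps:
$l = 6091$ ($l = -3 + \left(12494 - \left(-80\right)^{2}\right) = -3 + \left(12494 - 6400\right) = -3 + 6094 = 6091$)
$F = \frac{6459}{5752}$ ($F = \frac{-19009 + 6091}{-1848 - 9656} = - \frac{12918}{-11504} = \left(-12918\right) \left(- \frac{1}{11504}\right) = \frac{6459}{5752} \approx 1.1229$)
$\sqrt{- F + 17922} = \sqrt{\left(-1\right) \frac{6459}{5752} + 17922} = \sqrt{- \frac{6459}{5752} + 17922} = \sqrt{\frac{103080885}{5752}} = \frac{\sqrt{148230312630}}{2876}$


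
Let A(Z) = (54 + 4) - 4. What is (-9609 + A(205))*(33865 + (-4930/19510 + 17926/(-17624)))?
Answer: -5562848651938305/17192212 ≈ -3.2357e+8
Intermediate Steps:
A(Z) = 54 (A(Z) = 58 - 4 = 54)
(-9609 + A(205))*(33865 + (-4930/19510 + 17926/(-17624))) = (-9609 + 54)*(33865 + (-4930/19510 + 17926/(-17624))) = -9555*(33865 + (-4930*1/19510 + 17926*(-1/17624))) = -9555*(33865 + (-493/1951 - 8963/8812)) = -9555*(33865 - 21831129/17192212) = -9555*582192428251/17192212 = -5562848651938305/17192212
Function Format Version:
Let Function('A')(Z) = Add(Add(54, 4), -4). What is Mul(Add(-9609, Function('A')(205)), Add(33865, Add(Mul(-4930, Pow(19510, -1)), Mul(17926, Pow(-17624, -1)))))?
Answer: Rational(-5562848651938305, 17192212) ≈ -3.2357e+8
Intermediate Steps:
Function('A')(Z) = 54 (Function('A')(Z) = Add(58, -4) = 54)
Mul(Add(-9609, Function('A')(205)), Add(33865, Add(Mul(-4930, Pow(19510, -1)), Mul(17926, Pow(-17624, -1))))) = Mul(Add(-9609, 54), Add(33865, Add(Mul(-4930, Pow(19510, -1)), Mul(17926, Pow(-17624, -1))))) = Mul(-9555, Add(33865, Add(Mul(-4930, Rational(1, 19510)), Mul(17926, Rational(-1, 17624))))) = Mul(-9555, Add(33865, Add(Rational(-493, 1951), Rational(-8963, 8812)))) = Mul(-9555, Add(33865, Rational(-21831129, 17192212))) = Mul(-9555, Rational(582192428251, 17192212)) = Rational(-5562848651938305, 17192212)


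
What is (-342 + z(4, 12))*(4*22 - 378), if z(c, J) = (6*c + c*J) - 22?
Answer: 84680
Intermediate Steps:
z(c, J) = -22 + 6*c + J*c (z(c, J) = (6*c + J*c) - 22 = -22 + 6*c + J*c)
(-342 + z(4, 12))*(4*22 - 378) = (-342 + (-22 + 6*4 + 12*4))*(4*22 - 378) = (-342 + (-22 + 24 + 48))*(88 - 378) = (-342 + 50)*(-290) = -292*(-290) = 84680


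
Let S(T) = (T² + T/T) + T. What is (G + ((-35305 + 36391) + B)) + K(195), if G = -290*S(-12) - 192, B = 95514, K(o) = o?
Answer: 58033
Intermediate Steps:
S(T) = 1 + T + T² (S(T) = (T² + 1) + T = (1 + T²) + T = 1 + T + T²)
G = -38762 (G = -290*(1 - 12 + (-12)²) - 192 = -290*(1 - 12 + 144) - 192 = -290*133 - 192 = -38570 - 192 = -38762)
(G + ((-35305 + 36391) + B)) + K(195) = (-38762 + ((-35305 + 36391) + 95514)) + 195 = (-38762 + (1086 + 95514)) + 195 = (-38762 + 96600) + 195 = 57838 + 195 = 58033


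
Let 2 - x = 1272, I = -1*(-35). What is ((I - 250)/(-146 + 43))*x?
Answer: -273050/103 ≈ -2651.0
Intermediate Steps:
I = 35
x = -1270 (x = 2 - 1*1272 = 2 - 1272 = -1270)
((I - 250)/(-146 + 43))*x = ((35 - 250)/(-146 + 43))*(-1270) = -215/(-103)*(-1270) = -215*(-1/103)*(-1270) = (215/103)*(-1270) = -273050/103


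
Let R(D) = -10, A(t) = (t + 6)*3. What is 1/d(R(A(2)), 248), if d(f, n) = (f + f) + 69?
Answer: 1/49 ≈ 0.020408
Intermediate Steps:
A(t) = 18 + 3*t (A(t) = (6 + t)*3 = 18 + 3*t)
d(f, n) = 69 + 2*f (d(f, n) = 2*f + 69 = 69 + 2*f)
1/d(R(A(2)), 248) = 1/(69 + 2*(-10)) = 1/(69 - 20) = 1/49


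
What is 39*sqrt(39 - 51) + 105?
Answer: 105 + 78*I*sqrt(3) ≈ 105.0 + 135.1*I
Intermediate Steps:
39*sqrt(39 - 51) + 105 = 39*sqrt(-12) + 105 = 39*(2*I*sqrt(3)) + 105 = 78*I*sqrt(3) + 105 = 105 + 78*I*sqrt(3)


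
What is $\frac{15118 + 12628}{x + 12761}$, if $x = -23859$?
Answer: $- \frac{13873}{5549} \approx -2.5001$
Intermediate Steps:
$\frac{15118 + 12628}{x + 12761} = \frac{15118 + 12628}{-23859 + 12761} = \frac{27746}{-11098} = 27746 \left(- \frac{1}{11098}\right) = - \frac{13873}{5549}$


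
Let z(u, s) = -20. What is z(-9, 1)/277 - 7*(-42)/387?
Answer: 24566/35733 ≈ 0.68749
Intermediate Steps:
z(-9, 1)/277 - 7*(-42)/387 = -20/277 - 7*(-42)/387 = -20*1/277 + 294*(1/387) = -20/277 + 98/129 = 24566/35733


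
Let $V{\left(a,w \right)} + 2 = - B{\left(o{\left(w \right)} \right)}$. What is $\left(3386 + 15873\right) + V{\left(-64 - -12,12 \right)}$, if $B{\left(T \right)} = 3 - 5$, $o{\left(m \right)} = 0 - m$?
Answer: $19259$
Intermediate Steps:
$o{\left(m \right)} = - m$
$B{\left(T \right)} = -2$
$V{\left(a,w \right)} = 0$ ($V{\left(a,w \right)} = -2 - -2 = -2 + 2 = 0$)
$\left(3386 + 15873\right) + V{\left(-64 - -12,12 \right)} = \left(3386 + 15873\right) + 0 = 19259 + 0 = 19259$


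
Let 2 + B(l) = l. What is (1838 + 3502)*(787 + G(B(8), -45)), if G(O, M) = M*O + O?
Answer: 2792820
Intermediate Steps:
B(l) = -2 + l
G(O, M) = O + M*O
(1838 + 3502)*(787 + G(B(8), -45)) = (1838 + 3502)*(787 + (-2 + 8)*(1 - 45)) = 5340*(787 + 6*(-44)) = 5340*(787 - 264) = 5340*523 = 2792820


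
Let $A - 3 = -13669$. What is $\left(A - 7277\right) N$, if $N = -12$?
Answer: $251316$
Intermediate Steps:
$A = -13666$ ($A = 3 - 13669 = -13666$)
$\left(A - 7277\right) N = \left(-13666 - 7277\right) \left(-12\right) = \left(-20943\right) \left(-12\right) = 251316$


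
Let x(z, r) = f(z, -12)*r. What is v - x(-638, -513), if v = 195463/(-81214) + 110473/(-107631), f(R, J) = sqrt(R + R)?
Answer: -30009832375/8741144034 + 1026*I*sqrt(319) ≈ -3.4332 + 18325.0*I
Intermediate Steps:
f(R, J) = sqrt(2)*sqrt(R) (f(R, J) = sqrt(2*R) = sqrt(2)*sqrt(R))
v = -30009832375/8741144034 (v = 195463*(-1/81214) + 110473*(-1/107631) = -195463/81214 - 110473/107631 = -30009832375/8741144034 ≈ -3.4332)
x(z, r) = r*sqrt(2)*sqrt(z) (x(z, r) = (sqrt(2)*sqrt(z))*r = r*sqrt(2)*sqrt(z))
v - x(-638, -513) = -30009832375/8741144034 - (-513)*sqrt(2)*sqrt(-638) = -30009832375/8741144034 - (-513)*sqrt(2)*I*sqrt(638) = -30009832375/8741144034 - (-1026)*I*sqrt(319) = -30009832375/8741144034 + 1026*I*sqrt(319)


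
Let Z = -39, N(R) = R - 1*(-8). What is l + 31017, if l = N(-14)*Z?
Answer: 31251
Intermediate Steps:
N(R) = 8 + R (N(R) = R + 8 = 8 + R)
l = 234 (l = (8 - 14)*(-39) = -6*(-39) = 234)
l + 31017 = 234 + 31017 = 31251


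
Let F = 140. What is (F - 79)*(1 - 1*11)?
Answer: -610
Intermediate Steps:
(F - 79)*(1 - 1*11) = (140 - 79)*(1 - 1*11) = 61*(1 - 11) = 61*(-10) = -610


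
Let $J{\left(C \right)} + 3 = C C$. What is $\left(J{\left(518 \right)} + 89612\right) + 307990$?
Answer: $665923$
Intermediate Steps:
$J{\left(C \right)} = -3 + C^{2}$ ($J{\left(C \right)} = -3 + C C = -3 + C^{2}$)
$\left(J{\left(518 \right)} + 89612\right) + 307990 = \left(\left(-3 + 518^{2}\right) + 89612\right) + 307990 = \left(\left(-3 + 268324\right) + 89612\right) + 307990 = \left(268321 + 89612\right) + 307990 = 357933 + 307990 = 665923$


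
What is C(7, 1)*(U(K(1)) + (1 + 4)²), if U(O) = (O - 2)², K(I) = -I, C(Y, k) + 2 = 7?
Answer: 170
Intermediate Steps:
C(Y, k) = 5 (C(Y, k) = -2 + 7 = 5)
U(O) = (-2 + O)²
C(7, 1)*(U(K(1)) + (1 + 4)²) = 5*((-2 - 1*1)² + (1 + 4)²) = 5*((-2 - 1)² + 5²) = 5*((-3)² + 25) = 5*(9 + 25) = 5*34 = 170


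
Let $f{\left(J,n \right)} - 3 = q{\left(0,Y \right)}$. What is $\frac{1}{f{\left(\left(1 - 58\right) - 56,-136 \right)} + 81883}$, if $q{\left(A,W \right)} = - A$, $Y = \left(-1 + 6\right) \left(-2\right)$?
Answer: $\frac{1}{81886} \approx 1.2212 \cdot 10^{-5}$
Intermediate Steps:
$Y = -10$ ($Y = 5 \left(-2\right) = -10$)
$f{\left(J,n \right)} = 3$ ($f{\left(J,n \right)} = 3 - 0 = 3 + 0 = 3$)
$\frac{1}{f{\left(\left(1 - 58\right) - 56,-136 \right)} + 81883} = \frac{1}{3 + 81883} = \frac{1}{81886}$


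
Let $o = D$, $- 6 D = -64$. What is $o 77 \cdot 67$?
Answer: $\frac{165088}{3} \approx 55029.0$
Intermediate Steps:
$D = \frac{32}{3}$ ($D = \left(- \frac{1}{6}\right) \left(-64\right) = \frac{32}{3} \approx 10.667$)
$o = \frac{32}{3} \approx 10.667$
$o 77 \cdot 67 = \frac{32}{3} \cdot 77 \cdot 67 = \frac{2464}{3} \cdot 67 = \frac{165088}{3}$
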